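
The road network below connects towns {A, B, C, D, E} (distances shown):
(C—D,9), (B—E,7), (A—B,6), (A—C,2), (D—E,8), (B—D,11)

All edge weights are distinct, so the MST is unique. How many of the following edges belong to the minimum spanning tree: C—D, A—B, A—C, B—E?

3

Kruskal: consider edges lightest-first.
A—C (2): add — endpoints in different components.
A—B (6): add — endpoints in different components.
B—E (7): add — endpoints in different components.
D—E (8): add — endpoints in different components.
MST edge set: {A—C, A—B, B—E, D—E}.
Of the listed edges, {A—B, A—C, B—E} are in the MST → 3.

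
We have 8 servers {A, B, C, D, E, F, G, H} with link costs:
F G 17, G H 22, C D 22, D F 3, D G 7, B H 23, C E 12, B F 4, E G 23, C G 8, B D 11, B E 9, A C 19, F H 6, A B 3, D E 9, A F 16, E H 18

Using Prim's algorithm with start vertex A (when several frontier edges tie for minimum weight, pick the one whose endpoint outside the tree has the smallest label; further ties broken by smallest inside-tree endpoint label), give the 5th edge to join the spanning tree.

D-G

Prim's algorithm from A:
Step 1: cheapest edge leaving the tree is A B (3); add B.
Step 2: cheapest edge leaving the tree is B F (4); add F.
Step 3: cheapest edge leaving the tree is D F (3); add D.
Step 4: cheapest edge leaving the tree is F H (6); add H.
Step 5: cheapest edge leaving the tree is D G (7); add G.
Step 6: cheapest edge leaving the tree is C G (8); add C.
Step 7: cheapest edge leaving the tree is B E (9); add E.
The 5th edge added is D G.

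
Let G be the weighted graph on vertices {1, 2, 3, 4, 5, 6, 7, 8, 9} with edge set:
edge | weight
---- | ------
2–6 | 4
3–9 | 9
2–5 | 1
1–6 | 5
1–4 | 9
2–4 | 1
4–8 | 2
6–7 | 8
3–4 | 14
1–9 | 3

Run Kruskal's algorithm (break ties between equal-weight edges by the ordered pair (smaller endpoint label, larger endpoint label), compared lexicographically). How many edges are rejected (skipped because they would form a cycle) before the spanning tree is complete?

1

Sort edges by weight, then run Kruskal:
2–4 (1): add — endpoints in different components.
2–5 (1): add — endpoints in different components.
4–8 (2): add — endpoints in different components.
1–9 (3): add — endpoints in different components.
2–6 (4): add — endpoints in different components.
1–6 (5): add — endpoints in different components.
6–7 (8): add — endpoints in different components.
1–4 (9): skip — 1 and 4 already connected.
3–9 (9): add — endpoints in different components.
Edges rejected before the tree was complete: 1.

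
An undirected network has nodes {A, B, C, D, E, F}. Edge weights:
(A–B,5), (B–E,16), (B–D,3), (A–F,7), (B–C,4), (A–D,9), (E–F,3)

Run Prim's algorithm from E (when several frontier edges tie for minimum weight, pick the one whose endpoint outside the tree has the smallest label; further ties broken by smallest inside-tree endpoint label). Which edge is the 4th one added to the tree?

B-D

Grow the tree from E using Prim:
Step 1: frontier [E–F 3, B–E 16] → take E–F (3); add F.
Step 2: frontier [B–E 16, A–F 7] → take A–F (7); add A.
Step 3: frontier [A–B 5, A–D 9, B–E 16] → take A–B (5); add B.
Step 4: frontier [A–D 9, B–D 3, B–C 4] → take B–D (3); add D.
Step 5: frontier [B–C 4] → take B–C (4); add C.
The 4th edge added is B–D.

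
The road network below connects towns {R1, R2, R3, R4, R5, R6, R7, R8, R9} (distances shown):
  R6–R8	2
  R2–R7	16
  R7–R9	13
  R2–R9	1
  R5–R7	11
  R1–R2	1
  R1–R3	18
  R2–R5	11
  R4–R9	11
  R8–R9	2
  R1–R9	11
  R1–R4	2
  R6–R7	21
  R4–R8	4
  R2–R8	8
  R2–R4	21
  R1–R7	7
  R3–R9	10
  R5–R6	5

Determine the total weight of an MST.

30

Grow the tree from R1 using Prim:
Step 1: cheapest edge leaving the tree is R1–R2 (1); add R2.
Step 2: cheapest edge leaving the tree is R2–R9 (1); add R9.
Step 3: cheapest edge leaving the tree is R1–R4 (2); add R4.
Step 4: cheapest edge leaving the tree is R8–R9 (2); add R8.
Step 5: cheapest edge leaving the tree is R6–R8 (2); add R6.
Step 6: cheapest edge leaving the tree is R5–R6 (5); add R5.
Step 7: cheapest edge leaving the tree is R1–R7 (7); add R7.
Step 8: cheapest edge leaving the tree is R3–R9 (10); add R3.
MST edges: R1–R2, R2–R9, R1–R4, R8–R9, R6–R8, R5–R6, R1–R7, R3–R9; total weight 1+1+2+2+2+5+7+10 = 30.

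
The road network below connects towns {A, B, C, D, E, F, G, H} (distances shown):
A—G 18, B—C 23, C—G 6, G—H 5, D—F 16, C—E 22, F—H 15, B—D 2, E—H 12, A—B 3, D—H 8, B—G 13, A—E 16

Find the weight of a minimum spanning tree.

51

Grow the tree from H using Prim:
Step 1: frontier [G—H 5, D—H 8, E—H 12, F—H 15] → take G—H (5); add G.
Step 2: frontier [C—G 6, B—G 13, A—G 18, D—H 8, E—H 12, F—H 15] → take C—G (6); add C.
Step 3: frontier [C—E 22, B—C 23, B—G 13, A—G 18, D—H 8, E—H 12, F—H 15] → take D—H (8); add D.
Step 4: frontier [C—E 22, B—C 23, B—D 2, D—F 16, B—G 13, A—G 18, E—H 12, F—H 15] → take B—D (2); add B.
Step 5: frontier [A—B 3, C—E 22, D—F 16, A—G 18, E—H 12, F—H 15] → take A—B (3); add A.
Step 6: frontier [A—E 16, C—E 22, D—F 16, E—H 12, F—H 15] → take E—H (12); add E.
Step 7: frontier [D—F 16, F—H 15] → take F—H (15); add F.
MST edges: G—H, C—G, D—H, B—D, A—B, E—H, F—H; total weight 5+6+8+2+3+12+15 = 51.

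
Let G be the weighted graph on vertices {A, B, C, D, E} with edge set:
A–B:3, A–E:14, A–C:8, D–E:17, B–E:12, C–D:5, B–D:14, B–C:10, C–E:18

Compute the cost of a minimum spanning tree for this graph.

Sort edges by weight, then run Kruskal:
A–B (3): add. Components now {A,B} {C} {D} {E}
C–D (5): add. Components now {A,B} {C,D} {E}
A–C (8): add. Components now {A,B,C,D} {E}
B–C (10): skip — B and C already connected.
B–E (12): add. Components now {A,B,C,D,E}
MST edges: A–B, C–D, A–C, B–E; total weight 3+5+8+12 = 28.

28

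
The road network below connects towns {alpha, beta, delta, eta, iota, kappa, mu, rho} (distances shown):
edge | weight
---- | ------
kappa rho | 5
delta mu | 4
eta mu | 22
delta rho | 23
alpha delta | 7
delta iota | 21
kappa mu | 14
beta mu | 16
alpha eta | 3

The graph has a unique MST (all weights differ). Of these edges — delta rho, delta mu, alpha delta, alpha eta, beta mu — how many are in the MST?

Kruskal's algorithm — process edges by increasing weight (ties by edge label):
alpha eta (3): add — endpoints in different components.
delta mu (4): add — endpoints in different components.
kappa rho (5): add — endpoints in different components.
alpha delta (7): add — endpoints in different components.
kappa mu (14): add — endpoints in different components.
beta mu (16): add — endpoints in different components.
delta iota (21): add — endpoints in different components.
MST edge set: {alpha eta, delta mu, kappa rho, alpha delta, kappa mu, beta mu, delta iota}.
Of the listed edges, {delta mu, alpha delta, alpha eta, beta mu} are in the MST → 4.

4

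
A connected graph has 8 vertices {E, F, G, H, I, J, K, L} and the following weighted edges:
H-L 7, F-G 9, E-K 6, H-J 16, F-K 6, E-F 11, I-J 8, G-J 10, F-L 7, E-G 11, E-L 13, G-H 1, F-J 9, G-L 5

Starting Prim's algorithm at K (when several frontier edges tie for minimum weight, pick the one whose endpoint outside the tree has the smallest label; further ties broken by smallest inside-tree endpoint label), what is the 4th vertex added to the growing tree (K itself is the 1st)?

Prim, starting at K.
Step 1: cheapest edge leaving the tree is E-K (6); add E.
Step 2: cheapest edge leaving the tree is F-K (6); add F.
Step 3: cheapest edge leaving the tree is F-L (7); add L.
Step 4: cheapest edge leaving the tree is G-L (5); add G.
Step 5: cheapest edge leaving the tree is G-H (1); add H.
Step 6: cheapest edge leaving the tree is F-J (9); add J.
Step 7: cheapest edge leaving the tree is I-J (8); add I.
Vertex order: K, E, F, L, G, H, J, I. The 4th vertex is L.

L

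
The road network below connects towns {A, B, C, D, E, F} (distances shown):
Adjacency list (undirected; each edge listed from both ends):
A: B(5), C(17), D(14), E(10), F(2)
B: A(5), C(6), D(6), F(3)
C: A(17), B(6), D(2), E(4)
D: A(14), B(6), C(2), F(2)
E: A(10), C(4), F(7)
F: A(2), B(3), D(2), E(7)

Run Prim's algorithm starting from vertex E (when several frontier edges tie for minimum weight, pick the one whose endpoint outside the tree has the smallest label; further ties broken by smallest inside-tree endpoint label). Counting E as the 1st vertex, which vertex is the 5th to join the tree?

Prim's algorithm from E:
Step 1: frontier [C E 4, E F 7, A E 10] → take C E (4); add C.
Step 2: frontier [C D 2, B C 6, A C 17, E F 7, A E 10] → take C D (2); add D.
Step 3: frontier [B C 6, A C 17, D F 2, B D 6, A D 14, E F 7, A E 10] → take D F (2); add F.
Step 4: frontier [B C 6, A C 17, B D 6, A D 14, A E 10, A F 2, B F 3] → take A F (2); add A.
Step 5: frontier [A B 5, B C 6, B D 6, B F 3] → take B F (3); add B.
Vertex order: E, C, D, F, A, B. The 5th vertex is A.

A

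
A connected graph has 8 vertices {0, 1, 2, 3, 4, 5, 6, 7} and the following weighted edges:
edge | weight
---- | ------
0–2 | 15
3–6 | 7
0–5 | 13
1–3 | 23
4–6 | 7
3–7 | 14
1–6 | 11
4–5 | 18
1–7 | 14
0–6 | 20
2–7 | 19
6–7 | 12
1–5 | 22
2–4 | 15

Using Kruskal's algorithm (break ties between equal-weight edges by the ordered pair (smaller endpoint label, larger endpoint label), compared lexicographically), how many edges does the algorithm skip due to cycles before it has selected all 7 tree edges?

2

Kruskal's algorithm — process edges by increasing weight (ties by edge label):
3–6 (7): add — endpoints in different components.
4–6 (7): add — endpoints in different components.
1–6 (11): add — endpoints in different components.
6–7 (12): add — endpoints in different components.
0–5 (13): add — endpoints in different components.
1–7 (14): skip — 1 and 7 already connected.
3–7 (14): skip — 3 and 7 already connected.
0–2 (15): add — endpoints in different components.
2–4 (15): add — endpoints in different components.
Edges rejected before the tree was complete: 2.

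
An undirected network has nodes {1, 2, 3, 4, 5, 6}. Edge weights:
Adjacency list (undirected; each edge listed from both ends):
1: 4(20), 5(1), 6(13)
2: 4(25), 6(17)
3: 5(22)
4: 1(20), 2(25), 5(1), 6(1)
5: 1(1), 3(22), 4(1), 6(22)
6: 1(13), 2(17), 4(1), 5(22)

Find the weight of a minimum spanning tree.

42

Kruskal's algorithm — process edges by increasing weight (ties by edge label):
1—5 (1): add — endpoints in different components.
4—5 (1): add — endpoints in different components.
4—6 (1): add — endpoints in different components.
1—6 (13): skip — 1 and 6 already connected.
2—6 (17): add — endpoints in different components.
1—4 (20): skip — 1 and 4 already connected.
3—5 (22): add — endpoints in different components.
MST edges: 1—5, 4—5, 4—6, 2—6, 3—5; total weight 1+1+1+17+22 = 42.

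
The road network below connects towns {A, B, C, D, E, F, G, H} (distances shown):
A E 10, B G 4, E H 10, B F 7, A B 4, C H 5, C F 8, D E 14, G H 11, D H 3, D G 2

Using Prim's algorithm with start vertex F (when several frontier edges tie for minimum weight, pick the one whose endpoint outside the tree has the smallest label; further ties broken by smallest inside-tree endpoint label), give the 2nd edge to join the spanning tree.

A-B

Grow the tree from F using Prim:
Step 1: cheapest edge leaving the tree is B F (7); add B.
Step 2: cheapest edge leaving the tree is A B (4); add A.
Step 3: cheapest edge leaving the tree is B G (4); add G.
Step 4: cheapest edge leaving the tree is D G (2); add D.
Step 5: cheapest edge leaving the tree is D H (3); add H.
Step 6: cheapest edge leaving the tree is C H (5); add C.
Step 7: cheapest edge leaving the tree is A E (10); add E.
The 2nd edge added is A B.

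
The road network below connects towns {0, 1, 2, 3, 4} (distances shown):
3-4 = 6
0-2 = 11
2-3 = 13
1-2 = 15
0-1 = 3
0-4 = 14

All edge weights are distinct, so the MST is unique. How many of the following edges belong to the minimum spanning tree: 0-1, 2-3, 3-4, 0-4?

3

Kruskal's algorithm — process edges by increasing weight (ties by edge label):
0-1 (3): add. Components now {0,1} {2} {3} {4}
3-4 (6): add. Components now {0,1} {2} {3,4}
0-2 (11): add. Components now {0,1,2} {3,4}
2-3 (13): add. Components now {0,1,2,3,4}
MST edge set: {0-1, 3-4, 0-2, 2-3}.
Of the listed edges, {0-1, 2-3, 3-4} are in the MST → 3.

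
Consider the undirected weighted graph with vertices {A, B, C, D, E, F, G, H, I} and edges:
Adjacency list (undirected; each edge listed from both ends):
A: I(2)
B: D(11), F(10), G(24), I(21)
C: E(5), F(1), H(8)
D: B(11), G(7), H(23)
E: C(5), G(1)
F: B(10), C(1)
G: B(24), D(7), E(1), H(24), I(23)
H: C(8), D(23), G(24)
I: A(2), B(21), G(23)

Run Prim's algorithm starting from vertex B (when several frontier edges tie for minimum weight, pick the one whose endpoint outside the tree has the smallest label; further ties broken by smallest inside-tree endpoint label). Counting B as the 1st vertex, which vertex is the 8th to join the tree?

Grow the tree from B using Prim:
Step 1: frontier [B—F 10, B—D 11, B—I 21, B—G 24] → take B—F (10); add F.
Step 2: frontier [B—D 11, B—I 21, B—G 24, C—F 1] → take C—F (1); add C.
Step 3: frontier [B—D 11, B—I 21, B—G 24, C—E 5, C—H 8] → take C—E (5); add E.
Step 4: frontier [B—D 11, B—I 21, B—G 24, C—H 8, E—G 1] → take E—G (1); add G.
Step 5: frontier [B—D 11, B—I 21, C—H 8, D—G 7, G—I 23, G—H 24] → take D—G (7); add D.
Step 6: frontier [B—I 21, C—H 8, D—H 23, G—I 23, G—H 24] → take C—H (8); add H.
Step 7: frontier [B—I 21, G—I 23] → take B—I (21); add I.
Step 8: frontier [A—I 2] → take A—I (2); add A.
Vertex order: B, F, C, E, G, D, H, I, A. The 8th vertex is I.

I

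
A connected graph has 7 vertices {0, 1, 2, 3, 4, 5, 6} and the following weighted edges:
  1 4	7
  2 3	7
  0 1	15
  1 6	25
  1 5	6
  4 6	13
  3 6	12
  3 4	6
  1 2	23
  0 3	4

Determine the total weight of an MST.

Prim's algorithm from 0:
Step 1: frontier [0 3 4, 0 1 15] → take 0 3 (4); add 3.
Step 2: frontier [0 1 15, 3 4 6, 2 3 7, 3 6 12] → take 3 4 (6); add 4.
Step 3: frontier [0 1 15, 2 3 7, 3 6 12, 1 4 7, 4 6 13] → take 1 4 (7); add 1.
Step 4: frontier [1 5 6, 1 2 23, 1 6 25, 2 3 7, 3 6 12, 4 6 13] → take 1 5 (6); add 5.
Step 5: frontier [1 2 23, 1 6 25, 2 3 7, 3 6 12, 4 6 13] → take 2 3 (7); add 2.
Step 6: frontier [1 6 25, 3 6 12, 4 6 13] → take 3 6 (12); add 6.
MST edges: 0 3, 3 4, 1 4, 1 5, 2 3, 3 6; total weight 4+6+7+6+7+12 = 42.

42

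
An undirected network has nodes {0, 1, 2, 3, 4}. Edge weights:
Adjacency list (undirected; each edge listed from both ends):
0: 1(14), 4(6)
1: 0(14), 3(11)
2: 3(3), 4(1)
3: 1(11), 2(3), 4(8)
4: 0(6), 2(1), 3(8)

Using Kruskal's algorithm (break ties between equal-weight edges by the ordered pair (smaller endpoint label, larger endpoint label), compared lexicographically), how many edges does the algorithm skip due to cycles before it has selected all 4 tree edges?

Kruskal: consider edges lightest-first.
2—4 (1): add — endpoints in different components.
2—3 (3): add — endpoints in different components.
0—4 (6): add — endpoints in different components.
3—4 (8): skip — 3 and 4 already connected.
1—3 (11): add — endpoints in different components.
Edges rejected before the tree was complete: 1.

1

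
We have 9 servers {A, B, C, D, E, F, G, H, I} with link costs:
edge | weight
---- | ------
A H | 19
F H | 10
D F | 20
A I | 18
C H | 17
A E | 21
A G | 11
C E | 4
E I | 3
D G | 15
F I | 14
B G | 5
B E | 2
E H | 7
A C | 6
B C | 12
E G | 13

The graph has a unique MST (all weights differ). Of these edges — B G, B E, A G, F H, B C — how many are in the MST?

Kruskal's algorithm — process edges by increasing weight (ties by edge label):
B E (2): add — endpoints in different components.
E I (3): add — endpoints in different components.
C E (4): add — endpoints in different components.
B G (5): add — endpoints in different components.
A C (6): add — endpoints in different components.
E H (7): add — endpoints in different components.
F H (10): add — endpoints in different components.
A G (11): skip — A and G already connected.
B C (12): skip — B and C already connected.
E G (13): skip — E and G already connected.
F I (14): skip — F and I already connected.
D G (15): add — endpoints in different components.
MST edge set: {B E, E I, C E, B G, A C, E H, F H, D G}.
Of the listed edges, {B G, B E, F H} are in the MST → 3.

3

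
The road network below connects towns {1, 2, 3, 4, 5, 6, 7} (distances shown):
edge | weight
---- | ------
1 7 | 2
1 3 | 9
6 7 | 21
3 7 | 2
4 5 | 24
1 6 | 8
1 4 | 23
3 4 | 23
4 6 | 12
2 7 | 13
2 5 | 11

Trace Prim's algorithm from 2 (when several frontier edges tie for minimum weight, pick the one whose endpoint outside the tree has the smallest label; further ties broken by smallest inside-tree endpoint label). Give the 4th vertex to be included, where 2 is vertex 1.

Prim's algorithm from 2:
Step 1: frontier [2 5 11, 2 7 13] → take 2 5 (11); add 5.
Step 2: frontier [2 7 13, 4 5 24] → take 2 7 (13); add 7.
Step 3: frontier [4 5 24, 1 7 2, 3 7 2, 6 7 21] → take 1 7 (2); add 1.
Step 4: frontier [1 6 8, 1 3 9, 1 4 23, 4 5 24, 3 7 2, 6 7 21] → take 3 7 (2); add 3.
Step 5: frontier [1 6 8, 1 4 23, 3 4 23, 4 5 24, 6 7 21] → take 1 6 (8); add 6.
Step 6: frontier [1 4 23, 3 4 23, 4 5 24, 4 6 12] → take 4 6 (12); add 4.
Vertex order: 2, 5, 7, 1, 3, 6, 4. The 4th vertex is 1.

1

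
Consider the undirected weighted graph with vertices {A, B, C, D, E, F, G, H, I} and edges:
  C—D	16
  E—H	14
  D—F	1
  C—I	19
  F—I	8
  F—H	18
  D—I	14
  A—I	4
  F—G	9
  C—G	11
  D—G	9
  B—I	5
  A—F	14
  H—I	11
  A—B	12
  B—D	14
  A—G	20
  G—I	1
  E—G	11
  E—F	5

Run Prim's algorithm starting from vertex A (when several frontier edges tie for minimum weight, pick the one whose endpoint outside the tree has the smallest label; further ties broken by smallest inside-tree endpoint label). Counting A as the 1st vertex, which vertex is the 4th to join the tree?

B

Prim, starting at A.
Step 1: cheapest edge leaving the tree is A—I (4); add I.
Step 2: cheapest edge leaving the tree is G—I (1); add G.
Step 3: cheapest edge leaving the tree is B—I (5); add B.
Step 4: cheapest edge leaving the tree is F—I (8); add F.
Step 5: cheapest edge leaving the tree is D—F (1); add D.
Step 6: cheapest edge leaving the tree is E—F (5); add E.
Step 7: cheapest edge leaving the tree is C—G (11); add C.
Step 8: cheapest edge leaving the tree is H—I (11); add H.
Vertex order: A, I, G, B, F, D, E, C, H. The 4th vertex is B.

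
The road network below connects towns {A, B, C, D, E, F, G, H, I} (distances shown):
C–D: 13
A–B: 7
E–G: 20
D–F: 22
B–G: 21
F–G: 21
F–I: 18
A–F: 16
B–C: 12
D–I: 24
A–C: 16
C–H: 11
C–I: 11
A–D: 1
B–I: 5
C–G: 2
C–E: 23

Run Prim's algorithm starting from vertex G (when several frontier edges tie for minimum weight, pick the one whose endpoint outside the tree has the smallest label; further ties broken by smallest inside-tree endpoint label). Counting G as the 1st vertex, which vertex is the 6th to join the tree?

Prim, starting at G.
Step 1: cheapest edge leaving the tree is C–G (2); add C.
Step 2: cheapest edge leaving the tree is C–H (11); add H.
Step 3: cheapest edge leaving the tree is C–I (11); add I.
Step 4: cheapest edge leaving the tree is B–I (5); add B.
Step 5: cheapest edge leaving the tree is A–B (7); add A.
Step 6: cheapest edge leaving the tree is A–D (1); add D.
Step 7: cheapest edge leaving the tree is A–F (16); add F.
Step 8: cheapest edge leaving the tree is E–G (20); add E.
Vertex order: G, C, H, I, B, A, D, F, E. The 6th vertex is A.

A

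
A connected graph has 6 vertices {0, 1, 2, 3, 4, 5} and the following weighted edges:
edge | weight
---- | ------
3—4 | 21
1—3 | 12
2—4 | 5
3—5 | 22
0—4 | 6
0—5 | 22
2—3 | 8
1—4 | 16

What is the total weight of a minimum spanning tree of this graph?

Prim, starting at 3.
Step 1: cheapest edge leaving the tree is 2—3 (8); add 2.
Step 2: cheapest edge leaving the tree is 2—4 (5); add 4.
Step 3: cheapest edge leaving the tree is 0—4 (6); add 0.
Step 4: cheapest edge leaving the tree is 1—3 (12); add 1.
Step 5: cheapest edge leaving the tree is 0—5 (22); add 5.
MST edges: 2—3, 2—4, 0—4, 1—3, 0—5; total weight 8+5+6+12+22 = 53.

53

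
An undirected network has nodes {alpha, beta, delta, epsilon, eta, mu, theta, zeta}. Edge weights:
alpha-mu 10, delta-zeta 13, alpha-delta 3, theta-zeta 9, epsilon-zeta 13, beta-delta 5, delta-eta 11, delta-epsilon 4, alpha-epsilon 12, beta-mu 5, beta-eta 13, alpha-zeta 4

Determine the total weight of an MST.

Prim, starting at eta.
Step 1: cheapest edge leaving the tree is delta-eta (11); add delta.
Step 2: cheapest edge leaving the tree is alpha-delta (3); add alpha.
Step 3: cheapest edge leaving the tree is delta-epsilon (4); add epsilon.
Step 4: cheapest edge leaving the tree is alpha-zeta (4); add zeta.
Step 5: cheapest edge leaving the tree is beta-delta (5); add beta.
Step 6: cheapest edge leaving the tree is beta-mu (5); add mu.
Step 7: cheapest edge leaving the tree is theta-zeta (9); add theta.
MST edges: delta-eta, alpha-delta, delta-epsilon, alpha-zeta, beta-delta, beta-mu, theta-zeta; total weight 11+3+4+4+5+5+9 = 41.

41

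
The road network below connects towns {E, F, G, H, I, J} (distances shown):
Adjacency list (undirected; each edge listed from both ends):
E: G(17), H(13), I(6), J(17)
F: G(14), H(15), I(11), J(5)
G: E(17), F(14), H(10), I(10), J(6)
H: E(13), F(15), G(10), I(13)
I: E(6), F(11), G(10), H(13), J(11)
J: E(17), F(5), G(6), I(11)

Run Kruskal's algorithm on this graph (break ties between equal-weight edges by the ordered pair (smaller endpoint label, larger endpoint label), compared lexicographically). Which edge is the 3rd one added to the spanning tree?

G-J

Kruskal: consider edges lightest-first.
F–J (5): add. Components now {E} {F,J} {G} {H} {I}
E–I (6): add. Components now {E,I} {F,J} {G} {H}
G–J (6): add. Components now {E,I} {F,G,J} {H}
G–H (10): add. Components now {E,I} {F,G,H,J}
G–I (10): add. Components now {E,F,G,H,I,J}
The 3rd edge added is G–J.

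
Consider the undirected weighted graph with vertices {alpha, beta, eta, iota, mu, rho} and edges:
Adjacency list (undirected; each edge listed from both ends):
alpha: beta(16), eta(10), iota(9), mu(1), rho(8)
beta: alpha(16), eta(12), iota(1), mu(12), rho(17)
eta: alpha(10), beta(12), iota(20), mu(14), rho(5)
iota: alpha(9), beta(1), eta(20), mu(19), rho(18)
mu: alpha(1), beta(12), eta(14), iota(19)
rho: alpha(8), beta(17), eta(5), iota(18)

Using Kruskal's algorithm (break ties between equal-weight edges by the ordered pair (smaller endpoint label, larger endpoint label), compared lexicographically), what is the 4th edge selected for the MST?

alpha-rho

Kruskal: consider edges lightest-first.
alpha-mu (1): add — endpoints in different components.
beta-iota (1): add — endpoints in different components.
eta-rho (5): add — endpoints in different components.
alpha-rho (8): add — endpoints in different components.
alpha-iota (9): add — endpoints in different components.
The 4th edge added is alpha-rho.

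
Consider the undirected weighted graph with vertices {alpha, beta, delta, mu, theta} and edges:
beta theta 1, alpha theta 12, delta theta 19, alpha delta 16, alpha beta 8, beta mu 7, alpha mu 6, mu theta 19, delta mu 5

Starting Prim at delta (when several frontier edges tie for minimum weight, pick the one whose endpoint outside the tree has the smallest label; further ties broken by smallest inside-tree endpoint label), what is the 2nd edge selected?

Prim, starting at delta.
Step 1: frontier [delta mu 5, alpha delta 16, delta theta 19] → take delta mu (5); add mu.
Step 2: frontier [alpha delta 16, delta theta 19, alpha mu 6, beta mu 7, mu theta 19] → take alpha mu (6); add alpha.
Step 3: frontier [alpha beta 8, alpha theta 12, delta theta 19, beta mu 7, mu theta 19] → take beta mu (7); add beta.
Step 4: frontier [alpha theta 12, beta theta 1, delta theta 19, mu theta 19] → take beta theta (1); add theta.
The 2nd edge added is alpha mu.

alpha-mu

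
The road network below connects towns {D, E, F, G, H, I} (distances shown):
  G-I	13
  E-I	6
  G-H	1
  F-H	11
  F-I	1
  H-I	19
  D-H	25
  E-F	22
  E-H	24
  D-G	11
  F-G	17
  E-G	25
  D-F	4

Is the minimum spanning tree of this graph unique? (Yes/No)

Kruskal: consider edges lightest-first.
F-I (1): add — endpoints in different components.
G-H (1): add — endpoints in different components.
D-F (4): add — endpoints in different components.
E-I (6): add — endpoints in different components.
D-G (11): add — endpoints in different components.
Non-tree edge F-H has weight 11, equal to the heaviest edge on its tree cycle — swapping gives another MST of the same weight. Not unique.

No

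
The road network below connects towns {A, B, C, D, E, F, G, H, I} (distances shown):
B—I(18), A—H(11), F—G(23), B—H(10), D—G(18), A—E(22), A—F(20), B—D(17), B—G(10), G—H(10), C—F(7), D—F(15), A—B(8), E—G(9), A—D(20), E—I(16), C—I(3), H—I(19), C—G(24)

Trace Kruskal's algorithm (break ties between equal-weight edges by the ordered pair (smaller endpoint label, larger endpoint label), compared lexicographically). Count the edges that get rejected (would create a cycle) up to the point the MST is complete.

2

Kruskal: consider edges lightest-first.
C—I (3): add — endpoints in different components.
C—F (7): add — endpoints in different components.
A—B (8): add — endpoints in different components.
E—G (9): add — endpoints in different components.
B—G (10): add — endpoints in different components.
B—H (10): add — endpoints in different components.
G—H (10): skip — G and H already connected.
A—H (11): skip — A and H already connected.
D—F (15): add — endpoints in different components.
E—I (16): add — endpoints in different components.
Edges rejected before the tree was complete: 2.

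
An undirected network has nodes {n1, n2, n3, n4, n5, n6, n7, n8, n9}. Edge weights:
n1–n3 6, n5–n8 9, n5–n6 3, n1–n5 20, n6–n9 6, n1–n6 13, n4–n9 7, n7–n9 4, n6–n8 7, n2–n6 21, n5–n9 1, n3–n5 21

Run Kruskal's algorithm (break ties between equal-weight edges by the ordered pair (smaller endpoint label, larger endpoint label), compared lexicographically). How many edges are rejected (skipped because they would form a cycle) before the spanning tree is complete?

3

Kruskal's algorithm — process edges by increasing weight (ties by edge label):
n5–n9 (1): add — endpoints in different components.
n5–n6 (3): add — endpoints in different components.
n7–n9 (4): add — endpoints in different components.
n1–n3 (6): add — endpoints in different components.
n6–n9 (6): skip — n9 and n6 already connected.
n4–n9 (7): add — endpoints in different components.
n6–n8 (7): add — endpoints in different components.
n5–n8 (9): skip — n8 and n5 already connected.
n1–n6 (13): add — endpoints in different components.
n1–n5 (20): skip — n1 and n5 already connected.
n2–n6 (21): add — endpoints in different components.
Edges rejected before the tree was complete: 3.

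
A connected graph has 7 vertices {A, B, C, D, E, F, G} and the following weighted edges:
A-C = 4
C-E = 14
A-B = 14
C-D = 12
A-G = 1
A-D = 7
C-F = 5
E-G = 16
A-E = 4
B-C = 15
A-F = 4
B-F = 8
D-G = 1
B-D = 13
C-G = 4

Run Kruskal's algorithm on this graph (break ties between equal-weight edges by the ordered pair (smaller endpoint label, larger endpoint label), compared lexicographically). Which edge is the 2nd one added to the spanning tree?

D-G

Kruskal's algorithm — process edges by increasing weight (ties by edge label):
A-G (1): add. Components now {A,G} {B} {C} {D} {E} {F}
D-G (1): add. Components now {A,D,G} {B} {C} {E} {F}
A-C (4): add. Components now {A,C,D,G} {B} {E} {F}
A-E (4): add. Components now {A,C,D,E,G} {B} {F}
A-F (4): add. Components now {A,C,D,E,F,G} {B}
C-G (4): skip — C and G already connected.
C-F (5): skip — C and F already connected.
A-D (7): skip — A and D already connected.
B-F (8): add. Components now {A,B,C,D,E,F,G}
The 2nd edge added is D-G.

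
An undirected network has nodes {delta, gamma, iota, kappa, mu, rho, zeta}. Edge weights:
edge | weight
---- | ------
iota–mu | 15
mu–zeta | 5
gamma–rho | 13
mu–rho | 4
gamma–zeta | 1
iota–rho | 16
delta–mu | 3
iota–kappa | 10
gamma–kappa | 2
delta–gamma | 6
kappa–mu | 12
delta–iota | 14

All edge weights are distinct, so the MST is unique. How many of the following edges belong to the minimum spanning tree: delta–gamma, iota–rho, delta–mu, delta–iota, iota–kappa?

Kruskal: consider edges lightest-first.
gamma–zeta (1): add. Components now {gamma,zeta} {iota} {rho} {delta} {mu} {kappa}
gamma–kappa (2): add. Components now {gamma,kappa,zeta} {iota} {rho} {delta} {mu}
delta–mu (3): add. Components now {gamma,kappa,zeta} {iota} {rho} {delta,mu}
mu–rho (4): add. Components now {gamma,kappa,zeta} {iota} {delta,mu,rho}
mu–zeta (5): add. Components now {delta,gamma,kappa,mu,rho,zeta} {iota}
delta–gamma (6): skip — gamma and delta already connected.
iota–kappa (10): add. Components now {delta,gamma,iota,kappa,mu,rho,zeta}
MST edge set: {gamma–zeta, gamma–kappa, delta–mu, mu–rho, mu–zeta, iota–kappa}.
Of the listed edges, {delta–mu, iota–kappa} are in the MST → 2.

2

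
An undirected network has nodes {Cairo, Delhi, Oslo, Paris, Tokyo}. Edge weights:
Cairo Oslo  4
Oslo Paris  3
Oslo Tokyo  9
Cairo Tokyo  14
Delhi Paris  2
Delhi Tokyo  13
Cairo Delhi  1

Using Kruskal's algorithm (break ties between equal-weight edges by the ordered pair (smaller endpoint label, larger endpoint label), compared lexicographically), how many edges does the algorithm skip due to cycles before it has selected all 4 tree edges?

1

Sort edges by weight, then run Kruskal:
Cairo Delhi (1): add — endpoints in different components.
Delhi Paris (2): add — endpoints in different components.
Oslo Paris (3): add — endpoints in different components.
Cairo Oslo (4): skip — Cairo and Oslo already connected.
Oslo Tokyo (9): add — endpoints in different components.
Edges rejected before the tree was complete: 1.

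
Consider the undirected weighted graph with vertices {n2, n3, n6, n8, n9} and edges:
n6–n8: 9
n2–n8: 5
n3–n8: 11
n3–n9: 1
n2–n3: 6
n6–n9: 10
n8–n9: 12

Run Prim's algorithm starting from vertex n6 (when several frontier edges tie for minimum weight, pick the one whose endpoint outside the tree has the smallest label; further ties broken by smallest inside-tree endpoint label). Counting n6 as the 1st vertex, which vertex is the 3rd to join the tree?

Prim, starting at n6.
Step 1: cheapest edge leaving the tree is n6–n8 (9); add n8.
Step 2: cheapest edge leaving the tree is n2–n8 (5); add n2.
Step 3: cheapest edge leaving the tree is n2–n3 (6); add n3.
Step 4: cheapest edge leaving the tree is n3–n9 (1); add n9.
Vertex order: n6, n8, n2, n3, n9. The 3rd vertex is n2.

n2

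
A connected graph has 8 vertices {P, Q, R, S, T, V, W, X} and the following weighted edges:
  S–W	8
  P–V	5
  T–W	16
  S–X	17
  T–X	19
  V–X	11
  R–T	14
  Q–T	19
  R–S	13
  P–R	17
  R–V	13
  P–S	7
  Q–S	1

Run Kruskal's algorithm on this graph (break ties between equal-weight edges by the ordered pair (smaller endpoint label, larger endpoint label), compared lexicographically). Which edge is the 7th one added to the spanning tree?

R-T

Kruskal: consider edges lightest-first.
Q–S (1): add — endpoints in different components.
P–V (5): add — endpoints in different components.
P–S (7): add — endpoints in different components.
S–W (8): add — endpoints in different components.
V–X (11): add — endpoints in different components.
R–S (13): add — endpoints in different components.
R–V (13): skip — R and V already connected.
R–T (14): add — endpoints in different components.
The 7th edge added is R–T.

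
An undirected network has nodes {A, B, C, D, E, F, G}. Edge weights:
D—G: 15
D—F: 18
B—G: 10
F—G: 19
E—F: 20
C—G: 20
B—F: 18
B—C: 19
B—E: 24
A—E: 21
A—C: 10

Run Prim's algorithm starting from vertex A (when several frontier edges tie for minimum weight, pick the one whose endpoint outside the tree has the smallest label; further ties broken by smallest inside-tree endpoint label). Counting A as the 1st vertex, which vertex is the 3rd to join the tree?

B

Grow the tree from A using Prim:
Step 1: frontier [A—C 10, A—E 21] → take A—C (10); add C.
Step 2: frontier [A—E 21, B—C 19, C—G 20] → take B—C (19); add B.
Step 3: frontier [A—E 21, B—G 10, B—F 18, B—E 24, C—G 20] → take B—G (10); add G.
Step 4: frontier [A—E 21, B—F 18, B—E 24, D—G 15, F—G 19] → take D—G (15); add D.
Step 5: frontier [A—E 21, B—F 18, B—E 24, D—F 18, F—G 19] → take B—F (18); add F.
Step 6: frontier [A—E 21, B—E 24, E—F 20] → take E—F (20); add E.
Vertex order: A, C, B, G, D, F, E. The 3rd vertex is B.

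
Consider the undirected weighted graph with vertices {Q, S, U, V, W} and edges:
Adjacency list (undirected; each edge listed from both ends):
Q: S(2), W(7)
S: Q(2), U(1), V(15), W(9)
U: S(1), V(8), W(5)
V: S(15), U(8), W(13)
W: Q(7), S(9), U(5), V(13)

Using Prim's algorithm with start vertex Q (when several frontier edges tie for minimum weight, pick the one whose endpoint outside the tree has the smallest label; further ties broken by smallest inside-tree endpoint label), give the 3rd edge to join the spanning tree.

Grow the tree from Q using Prim:
Step 1: cheapest edge leaving the tree is Q S (2); add S.
Step 2: cheapest edge leaving the tree is S U (1); add U.
Step 3: cheapest edge leaving the tree is U W (5); add W.
Step 4: cheapest edge leaving the tree is U V (8); add V.
The 3rd edge added is U W.

U-W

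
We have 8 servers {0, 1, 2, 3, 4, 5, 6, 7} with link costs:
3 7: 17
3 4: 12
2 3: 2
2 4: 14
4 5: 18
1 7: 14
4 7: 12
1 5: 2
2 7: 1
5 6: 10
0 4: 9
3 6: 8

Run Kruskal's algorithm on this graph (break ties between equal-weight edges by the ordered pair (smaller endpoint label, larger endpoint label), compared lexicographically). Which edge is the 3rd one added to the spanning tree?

Kruskal's algorithm — process edges by increasing weight (ties by edge label):
2 7 (1): add — endpoints in different components.
1 5 (2): add — endpoints in different components.
2 3 (2): add — endpoints in different components.
3 6 (8): add — endpoints in different components.
0 4 (9): add — endpoints in different components.
5 6 (10): add — endpoints in different components.
3 4 (12): add — endpoints in different components.
The 3rd edge added is 2 3.

2-3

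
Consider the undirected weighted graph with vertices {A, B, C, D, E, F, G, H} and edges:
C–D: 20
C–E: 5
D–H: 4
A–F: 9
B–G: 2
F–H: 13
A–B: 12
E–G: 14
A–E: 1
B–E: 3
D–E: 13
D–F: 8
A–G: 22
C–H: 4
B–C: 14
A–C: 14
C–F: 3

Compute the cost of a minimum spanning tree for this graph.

22

Grow the tree from C using Prim:
Step 1: cheapest edge leaving the tree is C–F (3); add F.
Step 2: cheapest edge leaving the tree is C–H (4); add H.
Step 3: cheapest edge leaving the tree is D–H (4); add D.
Step 4: cheapest edge leaving the tree is C–E (5); add E.
Step 5: cheapest edge leaving the tree is A–E (1); add A.
Step 6: cheapest edge leaving the tree is B–E (3); add B.
Step 7: cheapest edge leaving the tree is B–G (2); add G.
MST edges: C–F, C–H, D–H, C–E, A–E, B–E, B–G; total weight 3+4+4+5+1+3+2 = 22.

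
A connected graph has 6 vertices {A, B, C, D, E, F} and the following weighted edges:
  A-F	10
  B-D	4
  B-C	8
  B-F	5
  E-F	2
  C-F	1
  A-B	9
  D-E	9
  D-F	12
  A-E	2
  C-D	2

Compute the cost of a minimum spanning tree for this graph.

Grow the tree from E using Prim:
Step 1: cheapest edge leaving the tree is A-E (2); add A.
Step 2: cheapest edge leaving the tree is E-F (2); add F.
Step 3: cheapest edge leaving the tree is C-F (1); add C.
Step 4: cheapest edge leaving the tree is C-D (2); add D.
Step 5: cheapest edge leaving the tree is B-D (4); add B.
MST edges: A-E, E-F, C-F, C-D, B-D; total weight 2+2+1+2+4 = 11.

11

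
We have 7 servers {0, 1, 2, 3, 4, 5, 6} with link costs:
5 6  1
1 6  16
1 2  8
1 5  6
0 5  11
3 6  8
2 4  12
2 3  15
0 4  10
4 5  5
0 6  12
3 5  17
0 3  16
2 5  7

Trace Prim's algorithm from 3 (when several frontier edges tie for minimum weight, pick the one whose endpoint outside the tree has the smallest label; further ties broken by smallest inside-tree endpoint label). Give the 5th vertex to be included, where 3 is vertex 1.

Grow the tree from 3 using Prim:
Step 1: frontier [3 6 8, 2 3 15, 0 3 16, 3 5 17] → take 3 6 (8); add 6.
Step 2: frontier [2 3 15, 0 3 16, 3 5 17, 5 6 1, 0 6 12, 1 6 16] → take 5 6 (1); add 5.
Step 3: frontier [2 3 15, 0 3 16, 4 5 5, 1 5 6, 2 5 7, 0 5 11, 0 6 12, 1 6 16] → take 4 5 (5); add 4.
Step 4: frontier [2 3 15, 0 3 16, 0 4 10, 2 4 12, 1 5 6, 2 5 7, 0 5 11, 0 6 12, 1 6 16] → take 1 5 (6); add 1.
Step 5: frontier [1 2 8, 2 3 15, 0 3 16, 0 4 10, 2 4 12, 2 5 7, 0 5 11, 0 6 12] → take 2 5 (7); add 2.
Step 6: frontier [0 3 16, 0 4 10, 0 5 11, 0 6 12] → take 0 4 (10); add 0.
Vertex order: 3, 6, 5, 4, 1, 2, 0. The 5th vertex is 1.

1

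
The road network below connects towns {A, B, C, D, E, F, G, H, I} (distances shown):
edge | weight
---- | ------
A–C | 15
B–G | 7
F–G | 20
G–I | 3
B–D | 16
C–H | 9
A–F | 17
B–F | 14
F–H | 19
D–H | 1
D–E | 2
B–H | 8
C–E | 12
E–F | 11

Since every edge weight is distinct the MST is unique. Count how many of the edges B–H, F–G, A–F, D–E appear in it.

Kruskal: consider edges lightest-first.
D–H (1): add — endpoints in different components.
D–E (2): add — endpoints in different components.
G–I (3): add — endpoints in different components.
B–G (7): add — endpoints in different components.
B–H (8): add — endpoints in different components.
C–H (9): add — endpoints in different components.
E–F (11): add — endpoints in different components.
C–E (12): skip — C and E already connected.
B–F (14): skip — B and F already connected.
A–C (15): add — endpoints in different components.
MST edge set: {D–H, D–E, G–I, B–G, B–H, C–H, E–F, A–C}.
Of the listed edges, {B–H, D–E} are in the MST → 2.

2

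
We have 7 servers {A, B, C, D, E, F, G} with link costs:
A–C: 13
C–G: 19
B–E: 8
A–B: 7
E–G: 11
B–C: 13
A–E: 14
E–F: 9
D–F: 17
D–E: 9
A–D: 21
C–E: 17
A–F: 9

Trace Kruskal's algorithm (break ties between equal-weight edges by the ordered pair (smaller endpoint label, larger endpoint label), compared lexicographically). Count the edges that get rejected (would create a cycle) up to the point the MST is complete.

Kruskal's algorithm — process edges by increasing weight (ties by edge label):
A–B (7): add — endpoints in different components.
B–E (8): add — endpoints in different components.
A–F (9): add — endpoints in different components.
D–E (9): add — endpoints in different components.
E–F (9): skip — E and F already connected.
E–G (11): add — endpoints in different components.
A–C (13): add — endpoints in different components.
Edges rejected before the tree was complete: 1.

1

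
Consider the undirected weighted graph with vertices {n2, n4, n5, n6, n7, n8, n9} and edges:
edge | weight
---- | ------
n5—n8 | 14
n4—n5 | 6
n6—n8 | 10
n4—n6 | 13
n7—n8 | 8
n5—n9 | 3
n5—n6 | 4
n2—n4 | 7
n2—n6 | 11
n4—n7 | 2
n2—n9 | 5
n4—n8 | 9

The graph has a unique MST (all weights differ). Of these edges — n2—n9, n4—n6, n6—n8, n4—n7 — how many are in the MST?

2

Sort edges by weight, then run Kruskal:
n4—n7 (2): add — endpoints in different components.
n5—n9 (3): add — endpoints in different components.
n5—n6 (4): add — endpoints in different components.
n2—n9 (5): add — endpoints in different components.
n4—n5 (6): add — endpoints in different components.
n2—n4 (7): skip — n4 and n2 already connected.
n7—n8 (8): add — endpoints in different components.
MST edge set: {n4—n7, n5—n9, n5—n6, n2—n9, n4—n5, n7—n8}.
Of the listed edges, {n2—n9, n4—n7} are in the MST → 2.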